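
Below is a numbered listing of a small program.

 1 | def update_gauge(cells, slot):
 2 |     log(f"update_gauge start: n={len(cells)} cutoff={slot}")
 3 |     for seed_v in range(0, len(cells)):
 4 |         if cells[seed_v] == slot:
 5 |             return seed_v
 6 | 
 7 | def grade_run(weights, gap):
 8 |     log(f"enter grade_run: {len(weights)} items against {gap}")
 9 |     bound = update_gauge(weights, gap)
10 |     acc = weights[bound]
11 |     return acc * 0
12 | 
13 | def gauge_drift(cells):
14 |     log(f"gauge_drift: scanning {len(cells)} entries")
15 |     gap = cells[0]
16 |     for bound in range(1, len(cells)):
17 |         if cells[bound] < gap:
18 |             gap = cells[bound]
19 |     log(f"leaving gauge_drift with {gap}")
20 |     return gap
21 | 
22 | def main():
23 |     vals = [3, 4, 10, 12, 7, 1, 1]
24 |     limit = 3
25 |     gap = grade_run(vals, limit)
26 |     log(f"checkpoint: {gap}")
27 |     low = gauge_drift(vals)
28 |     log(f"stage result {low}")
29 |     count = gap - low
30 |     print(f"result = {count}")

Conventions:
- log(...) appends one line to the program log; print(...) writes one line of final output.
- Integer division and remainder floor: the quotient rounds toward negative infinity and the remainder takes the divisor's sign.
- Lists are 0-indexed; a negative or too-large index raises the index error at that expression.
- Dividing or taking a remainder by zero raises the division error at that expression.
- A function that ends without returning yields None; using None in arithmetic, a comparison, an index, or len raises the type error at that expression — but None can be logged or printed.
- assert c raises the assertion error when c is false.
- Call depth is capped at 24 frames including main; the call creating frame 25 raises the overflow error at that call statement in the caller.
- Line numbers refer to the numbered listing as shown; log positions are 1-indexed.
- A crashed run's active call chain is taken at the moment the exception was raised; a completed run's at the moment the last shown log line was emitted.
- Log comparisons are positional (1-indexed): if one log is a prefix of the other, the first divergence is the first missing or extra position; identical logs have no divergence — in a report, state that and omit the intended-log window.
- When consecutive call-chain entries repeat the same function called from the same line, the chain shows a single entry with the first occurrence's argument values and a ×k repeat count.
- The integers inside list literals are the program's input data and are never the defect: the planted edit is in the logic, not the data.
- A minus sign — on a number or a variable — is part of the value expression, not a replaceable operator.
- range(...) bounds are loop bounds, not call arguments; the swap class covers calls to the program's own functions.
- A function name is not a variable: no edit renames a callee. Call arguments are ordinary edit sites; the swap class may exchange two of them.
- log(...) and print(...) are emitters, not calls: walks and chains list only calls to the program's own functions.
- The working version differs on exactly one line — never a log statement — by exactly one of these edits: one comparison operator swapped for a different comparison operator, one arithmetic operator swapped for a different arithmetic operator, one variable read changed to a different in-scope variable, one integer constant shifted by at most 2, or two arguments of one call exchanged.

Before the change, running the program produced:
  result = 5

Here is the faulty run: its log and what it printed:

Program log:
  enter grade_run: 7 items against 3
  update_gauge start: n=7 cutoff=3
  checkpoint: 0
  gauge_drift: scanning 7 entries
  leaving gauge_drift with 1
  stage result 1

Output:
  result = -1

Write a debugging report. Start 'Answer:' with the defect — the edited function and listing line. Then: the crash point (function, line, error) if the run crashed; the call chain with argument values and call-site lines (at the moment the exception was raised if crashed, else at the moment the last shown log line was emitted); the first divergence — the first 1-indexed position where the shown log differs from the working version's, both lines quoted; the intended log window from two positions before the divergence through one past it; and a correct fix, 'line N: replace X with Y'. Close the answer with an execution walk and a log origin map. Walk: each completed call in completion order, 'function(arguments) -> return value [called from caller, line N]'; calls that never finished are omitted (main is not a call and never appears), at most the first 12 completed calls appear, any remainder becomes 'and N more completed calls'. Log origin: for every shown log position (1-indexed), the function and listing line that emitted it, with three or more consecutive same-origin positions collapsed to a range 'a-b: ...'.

Answer: the defect is in grade_run at line 11.
Key observation: At log position 3 the runs split — shown 'checkpoint: 0', but the working version logs 'checkpoint: 6'.
Call chain: main.
First divergence: at position 3 the run shows 'checkpoint: 0' where the working version logs 'checkpoint: 6'.
Intended log window:
  1: enter grade_run: 7 items against 3
  2: update_gauge start: n=7 cutoff=3
  3: checkpoint: 6
  4: gauge_drift: scanning 7 entries
Execution walk:
  update_gauge([3, 4, 10, 12, 7, 1, 1], 3) -> 0  [called from grade_run, line 9]
  grade_run([3, 4, 10, 12, 7, 1, 1], 3) -> 0  [called from main, line 25]
  gauge_drift([3, 4, 10, 12, 7, 1, 1]) -> 1  [called from main, line 27]
Log origins:
  1 — grade_run, line 8
  2 — update_gauge, line 2
  3 — main, line 26
  4 — gauge_drift, line 14
  5 — gauge_drift, line 19
  6 — main, line 28
A correct fix: line 11: replace `0` with `2`.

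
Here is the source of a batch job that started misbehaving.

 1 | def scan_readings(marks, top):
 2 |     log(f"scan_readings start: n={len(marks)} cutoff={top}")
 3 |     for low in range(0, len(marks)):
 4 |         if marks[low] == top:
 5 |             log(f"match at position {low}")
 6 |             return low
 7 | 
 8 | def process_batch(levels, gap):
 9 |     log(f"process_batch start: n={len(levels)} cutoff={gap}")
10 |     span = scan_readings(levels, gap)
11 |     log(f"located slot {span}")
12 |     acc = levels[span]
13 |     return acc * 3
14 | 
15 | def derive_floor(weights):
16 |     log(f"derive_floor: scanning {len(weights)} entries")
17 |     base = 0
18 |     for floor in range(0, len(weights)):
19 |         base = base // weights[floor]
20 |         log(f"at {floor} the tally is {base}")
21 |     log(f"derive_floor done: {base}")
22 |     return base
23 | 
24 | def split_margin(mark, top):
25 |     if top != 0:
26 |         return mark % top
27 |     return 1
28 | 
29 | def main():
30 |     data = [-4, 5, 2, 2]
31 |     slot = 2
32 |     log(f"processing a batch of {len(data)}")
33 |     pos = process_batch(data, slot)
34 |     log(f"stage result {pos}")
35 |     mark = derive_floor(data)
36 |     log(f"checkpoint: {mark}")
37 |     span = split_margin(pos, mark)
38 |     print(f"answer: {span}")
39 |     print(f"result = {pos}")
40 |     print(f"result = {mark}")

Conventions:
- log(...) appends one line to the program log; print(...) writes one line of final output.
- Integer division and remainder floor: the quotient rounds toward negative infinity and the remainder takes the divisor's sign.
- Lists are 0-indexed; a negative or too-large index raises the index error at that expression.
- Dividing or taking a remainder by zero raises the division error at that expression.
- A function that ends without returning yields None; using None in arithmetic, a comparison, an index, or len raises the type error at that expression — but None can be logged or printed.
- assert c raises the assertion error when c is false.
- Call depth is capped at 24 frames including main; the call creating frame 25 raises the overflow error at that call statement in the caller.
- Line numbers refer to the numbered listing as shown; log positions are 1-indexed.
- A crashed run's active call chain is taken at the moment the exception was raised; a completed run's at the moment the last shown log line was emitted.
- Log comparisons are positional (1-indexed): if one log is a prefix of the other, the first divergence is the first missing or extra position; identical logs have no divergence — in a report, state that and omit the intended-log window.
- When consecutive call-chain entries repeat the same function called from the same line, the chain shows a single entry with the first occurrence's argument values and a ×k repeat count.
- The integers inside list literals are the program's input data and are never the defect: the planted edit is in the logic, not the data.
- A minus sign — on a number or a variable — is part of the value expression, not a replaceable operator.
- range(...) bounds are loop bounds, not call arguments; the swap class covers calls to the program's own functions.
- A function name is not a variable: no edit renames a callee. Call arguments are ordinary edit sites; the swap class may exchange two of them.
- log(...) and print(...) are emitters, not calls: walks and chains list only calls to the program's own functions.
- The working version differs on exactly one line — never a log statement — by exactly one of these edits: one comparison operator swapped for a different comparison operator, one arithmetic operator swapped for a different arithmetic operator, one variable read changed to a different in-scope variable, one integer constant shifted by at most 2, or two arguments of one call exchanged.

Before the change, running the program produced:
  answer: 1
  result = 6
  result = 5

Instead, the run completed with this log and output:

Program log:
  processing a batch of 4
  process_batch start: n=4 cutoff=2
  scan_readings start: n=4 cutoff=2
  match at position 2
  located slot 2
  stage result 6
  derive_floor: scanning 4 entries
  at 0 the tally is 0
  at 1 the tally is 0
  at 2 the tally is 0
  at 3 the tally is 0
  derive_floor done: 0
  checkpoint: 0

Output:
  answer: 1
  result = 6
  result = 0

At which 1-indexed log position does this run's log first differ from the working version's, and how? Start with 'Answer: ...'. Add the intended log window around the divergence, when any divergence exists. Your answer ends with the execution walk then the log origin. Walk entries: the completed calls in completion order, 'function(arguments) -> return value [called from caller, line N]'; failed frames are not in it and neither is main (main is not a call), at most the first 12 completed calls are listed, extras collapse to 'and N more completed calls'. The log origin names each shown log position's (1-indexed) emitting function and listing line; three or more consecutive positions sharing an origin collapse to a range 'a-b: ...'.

Answer: position 8 — the shown line 'at 0 the tally is 0' should read 'at 0 the tally is -4'.
Intended log window:
  6: stage result 6
  7: derive_floor: scanning 4 entries
  8: at 0 the tally is -4
  9: at 1 the tally is 1
Execution walk:
  scan_readings([-4, 5, 2, 2], 2) -> 2  [called from process_batch, line 10]
  process_batch([-4, 5, 2, 2], 2) -> 6  [called from main, line 33]
  derive_floor([-4, 5, 2, 2]) -> 0  [called from main, line 35]
  split_margin(6, 0) -> 1  [called from main, line 37]
Origin of each log line:
  1: from main, line 32
  2: from process_batch, line 9
  3: from scan_readings, line 2
  4: from scan_readings, line 5
  5: from process_batch, line 11
  6: from main, line 34
  7: from derive_floor, line 16
  8-11: from derive_floor, line 20
  12: from derive_floor, line 21
  13: from main, line 36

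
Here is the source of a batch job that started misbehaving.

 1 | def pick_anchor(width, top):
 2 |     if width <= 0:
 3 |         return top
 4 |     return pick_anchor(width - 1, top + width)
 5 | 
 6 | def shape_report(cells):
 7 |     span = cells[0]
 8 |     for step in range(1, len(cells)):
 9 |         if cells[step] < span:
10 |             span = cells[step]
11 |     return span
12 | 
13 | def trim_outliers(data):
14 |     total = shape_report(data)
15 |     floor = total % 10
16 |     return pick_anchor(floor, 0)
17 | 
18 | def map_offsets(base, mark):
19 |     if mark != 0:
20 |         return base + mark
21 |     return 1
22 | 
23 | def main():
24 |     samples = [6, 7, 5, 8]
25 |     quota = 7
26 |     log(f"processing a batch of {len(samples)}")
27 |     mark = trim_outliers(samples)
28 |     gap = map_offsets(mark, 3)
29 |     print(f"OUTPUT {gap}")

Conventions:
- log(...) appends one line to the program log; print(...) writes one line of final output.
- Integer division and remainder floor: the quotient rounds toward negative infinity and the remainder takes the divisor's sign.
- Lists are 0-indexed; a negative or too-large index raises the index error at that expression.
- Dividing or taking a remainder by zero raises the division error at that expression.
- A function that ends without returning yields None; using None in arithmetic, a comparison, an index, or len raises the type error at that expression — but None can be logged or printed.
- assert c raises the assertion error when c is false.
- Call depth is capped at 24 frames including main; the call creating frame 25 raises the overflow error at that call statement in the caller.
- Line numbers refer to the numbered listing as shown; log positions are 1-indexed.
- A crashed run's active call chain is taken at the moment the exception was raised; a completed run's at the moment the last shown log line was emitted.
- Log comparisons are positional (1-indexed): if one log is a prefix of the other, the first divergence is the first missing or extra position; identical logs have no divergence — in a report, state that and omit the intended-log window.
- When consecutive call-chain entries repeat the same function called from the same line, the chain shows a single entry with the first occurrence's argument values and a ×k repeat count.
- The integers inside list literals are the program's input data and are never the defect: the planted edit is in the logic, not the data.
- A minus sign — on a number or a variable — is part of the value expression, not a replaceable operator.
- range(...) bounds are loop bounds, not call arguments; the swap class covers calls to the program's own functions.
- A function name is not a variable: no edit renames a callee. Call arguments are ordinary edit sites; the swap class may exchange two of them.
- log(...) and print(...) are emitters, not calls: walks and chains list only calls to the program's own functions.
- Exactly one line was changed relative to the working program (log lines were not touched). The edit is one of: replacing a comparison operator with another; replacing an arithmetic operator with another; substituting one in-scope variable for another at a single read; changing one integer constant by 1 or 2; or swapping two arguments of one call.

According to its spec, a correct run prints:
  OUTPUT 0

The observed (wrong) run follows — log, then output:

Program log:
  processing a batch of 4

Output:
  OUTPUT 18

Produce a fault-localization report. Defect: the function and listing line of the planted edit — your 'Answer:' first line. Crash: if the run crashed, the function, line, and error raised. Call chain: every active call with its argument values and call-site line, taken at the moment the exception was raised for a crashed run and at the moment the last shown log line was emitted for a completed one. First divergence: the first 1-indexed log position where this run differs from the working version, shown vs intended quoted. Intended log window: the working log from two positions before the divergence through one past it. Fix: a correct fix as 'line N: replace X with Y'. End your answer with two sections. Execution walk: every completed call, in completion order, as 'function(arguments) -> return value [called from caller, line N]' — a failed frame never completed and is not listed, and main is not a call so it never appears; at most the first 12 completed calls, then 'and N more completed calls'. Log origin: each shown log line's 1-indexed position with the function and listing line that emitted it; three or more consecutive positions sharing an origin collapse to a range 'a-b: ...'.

Answer: the defect is in map_offsets at line 20.
Key observation: Every logged value matches the working version; the printed result is what differs.
Call chain: main.
First divergence: none; the two logs match at every position.
Execution walk:
  shape_report([6, 7, 5, 8]) -> 5  [called from trim_outliers, line 14]
  pick_anchor(0, 15) -> 15  [called from pick_anchor, line 4]
  pick_anchor(1, 14) -> 15  [called from pick_anchor, line 4]
  pick_anchor(2, 12) -> 15  [called from pick_anchor, line 4]
  pick_anchor(3, 9) -> 15  [called from pick_anchor, line 4]
  pick_anchor(4, 5) -> 15  [called from pick_anchor, line 4]
  pick_anchor(5, 0) -> 15  [called from trim_outliers, line 16]
  trim_outliers([6, 7, 5, 8]) -> 15  [called from main, line 27]
  map_offsets(15, 3) -> 18  [called from main, line 28]
Log origin:
  1: from main, line 26
A correct fix: line 20: replace `+` with `%`.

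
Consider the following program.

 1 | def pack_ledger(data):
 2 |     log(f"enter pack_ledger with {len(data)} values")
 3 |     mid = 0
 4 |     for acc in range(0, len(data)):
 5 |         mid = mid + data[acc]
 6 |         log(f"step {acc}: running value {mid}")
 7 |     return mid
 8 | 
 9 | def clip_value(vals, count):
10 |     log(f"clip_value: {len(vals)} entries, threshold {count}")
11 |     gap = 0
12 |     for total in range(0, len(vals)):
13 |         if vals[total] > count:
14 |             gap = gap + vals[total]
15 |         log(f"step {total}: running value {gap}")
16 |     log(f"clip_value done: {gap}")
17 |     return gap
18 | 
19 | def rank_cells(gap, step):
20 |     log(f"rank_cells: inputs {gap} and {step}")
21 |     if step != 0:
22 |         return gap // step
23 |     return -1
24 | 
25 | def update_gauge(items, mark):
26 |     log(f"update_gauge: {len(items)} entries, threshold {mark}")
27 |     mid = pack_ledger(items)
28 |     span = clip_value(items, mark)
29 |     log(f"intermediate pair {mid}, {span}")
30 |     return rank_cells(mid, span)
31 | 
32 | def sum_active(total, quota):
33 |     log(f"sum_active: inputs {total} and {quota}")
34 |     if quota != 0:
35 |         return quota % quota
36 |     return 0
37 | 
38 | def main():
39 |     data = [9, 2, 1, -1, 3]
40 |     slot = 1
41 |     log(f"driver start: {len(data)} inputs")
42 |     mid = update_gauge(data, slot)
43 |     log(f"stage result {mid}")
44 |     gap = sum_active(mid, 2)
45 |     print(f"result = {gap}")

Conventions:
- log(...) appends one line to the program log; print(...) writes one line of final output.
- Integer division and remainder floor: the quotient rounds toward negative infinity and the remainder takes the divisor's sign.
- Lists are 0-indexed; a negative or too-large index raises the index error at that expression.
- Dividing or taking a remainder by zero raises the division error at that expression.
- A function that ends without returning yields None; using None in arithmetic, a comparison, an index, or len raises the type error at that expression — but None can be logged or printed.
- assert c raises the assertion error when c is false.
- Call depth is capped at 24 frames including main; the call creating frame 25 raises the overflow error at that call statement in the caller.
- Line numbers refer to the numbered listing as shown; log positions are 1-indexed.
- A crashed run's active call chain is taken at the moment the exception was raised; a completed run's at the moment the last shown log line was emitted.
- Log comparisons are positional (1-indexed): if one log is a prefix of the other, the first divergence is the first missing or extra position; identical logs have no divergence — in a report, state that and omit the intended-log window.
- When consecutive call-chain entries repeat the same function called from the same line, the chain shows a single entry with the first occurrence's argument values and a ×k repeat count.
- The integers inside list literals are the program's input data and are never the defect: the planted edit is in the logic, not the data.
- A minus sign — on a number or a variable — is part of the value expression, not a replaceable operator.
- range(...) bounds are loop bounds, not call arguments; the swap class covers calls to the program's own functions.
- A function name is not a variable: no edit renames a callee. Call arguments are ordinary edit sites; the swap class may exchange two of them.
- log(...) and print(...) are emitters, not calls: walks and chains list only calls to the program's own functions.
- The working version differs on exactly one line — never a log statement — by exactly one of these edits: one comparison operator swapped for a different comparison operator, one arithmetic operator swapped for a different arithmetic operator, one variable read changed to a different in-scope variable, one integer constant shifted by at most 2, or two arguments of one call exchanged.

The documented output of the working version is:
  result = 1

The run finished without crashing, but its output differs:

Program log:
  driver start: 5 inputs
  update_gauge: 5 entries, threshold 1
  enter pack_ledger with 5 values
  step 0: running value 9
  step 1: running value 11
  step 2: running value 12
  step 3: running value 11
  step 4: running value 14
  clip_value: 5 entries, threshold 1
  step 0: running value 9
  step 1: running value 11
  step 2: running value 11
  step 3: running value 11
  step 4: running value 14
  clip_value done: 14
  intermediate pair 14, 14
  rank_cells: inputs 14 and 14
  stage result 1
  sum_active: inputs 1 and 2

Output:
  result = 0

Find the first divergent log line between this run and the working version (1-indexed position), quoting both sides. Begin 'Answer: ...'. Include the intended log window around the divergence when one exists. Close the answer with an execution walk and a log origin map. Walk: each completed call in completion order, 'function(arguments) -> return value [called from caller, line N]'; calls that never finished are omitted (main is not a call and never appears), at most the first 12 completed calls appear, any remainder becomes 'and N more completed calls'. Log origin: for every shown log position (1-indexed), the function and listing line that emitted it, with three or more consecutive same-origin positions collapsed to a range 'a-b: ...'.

Answer: there is none — every log position agrees.
Execution walk:
  pack_ledger([9, 2, 1, -1, 3]) -> 14  [called from update_gauge, line 27]
  clip_value([9, 2, 1, -1, 3], 1) -> 14  [called from update_gauge, line 28]
  rank_cells(14, 14) -> 1  [called from update_gauge, line 30]
  update_gauge([9, 2, 1, -1, 3], 1) -> 1  [called from main, line 42]
  sum_active(1, 2) -> 0  [called from main, line 44]
Origin of each log line:
  1: logged in main at line 41
  2: logged in update_gauge at line 26
  3: logged in pack_ledger at line 2
  4-8: logged in pack_ledger at line 6
  9: logged in clip_value at line 10
  10-14: logged in clip_value at line 15
  15: logged in clip_value at line 16
  16: logged in update_gauge at line 29
  17: logged in rank_cells at line 20
  18: logged in main at line 43
  19: logged in sum_active at line 33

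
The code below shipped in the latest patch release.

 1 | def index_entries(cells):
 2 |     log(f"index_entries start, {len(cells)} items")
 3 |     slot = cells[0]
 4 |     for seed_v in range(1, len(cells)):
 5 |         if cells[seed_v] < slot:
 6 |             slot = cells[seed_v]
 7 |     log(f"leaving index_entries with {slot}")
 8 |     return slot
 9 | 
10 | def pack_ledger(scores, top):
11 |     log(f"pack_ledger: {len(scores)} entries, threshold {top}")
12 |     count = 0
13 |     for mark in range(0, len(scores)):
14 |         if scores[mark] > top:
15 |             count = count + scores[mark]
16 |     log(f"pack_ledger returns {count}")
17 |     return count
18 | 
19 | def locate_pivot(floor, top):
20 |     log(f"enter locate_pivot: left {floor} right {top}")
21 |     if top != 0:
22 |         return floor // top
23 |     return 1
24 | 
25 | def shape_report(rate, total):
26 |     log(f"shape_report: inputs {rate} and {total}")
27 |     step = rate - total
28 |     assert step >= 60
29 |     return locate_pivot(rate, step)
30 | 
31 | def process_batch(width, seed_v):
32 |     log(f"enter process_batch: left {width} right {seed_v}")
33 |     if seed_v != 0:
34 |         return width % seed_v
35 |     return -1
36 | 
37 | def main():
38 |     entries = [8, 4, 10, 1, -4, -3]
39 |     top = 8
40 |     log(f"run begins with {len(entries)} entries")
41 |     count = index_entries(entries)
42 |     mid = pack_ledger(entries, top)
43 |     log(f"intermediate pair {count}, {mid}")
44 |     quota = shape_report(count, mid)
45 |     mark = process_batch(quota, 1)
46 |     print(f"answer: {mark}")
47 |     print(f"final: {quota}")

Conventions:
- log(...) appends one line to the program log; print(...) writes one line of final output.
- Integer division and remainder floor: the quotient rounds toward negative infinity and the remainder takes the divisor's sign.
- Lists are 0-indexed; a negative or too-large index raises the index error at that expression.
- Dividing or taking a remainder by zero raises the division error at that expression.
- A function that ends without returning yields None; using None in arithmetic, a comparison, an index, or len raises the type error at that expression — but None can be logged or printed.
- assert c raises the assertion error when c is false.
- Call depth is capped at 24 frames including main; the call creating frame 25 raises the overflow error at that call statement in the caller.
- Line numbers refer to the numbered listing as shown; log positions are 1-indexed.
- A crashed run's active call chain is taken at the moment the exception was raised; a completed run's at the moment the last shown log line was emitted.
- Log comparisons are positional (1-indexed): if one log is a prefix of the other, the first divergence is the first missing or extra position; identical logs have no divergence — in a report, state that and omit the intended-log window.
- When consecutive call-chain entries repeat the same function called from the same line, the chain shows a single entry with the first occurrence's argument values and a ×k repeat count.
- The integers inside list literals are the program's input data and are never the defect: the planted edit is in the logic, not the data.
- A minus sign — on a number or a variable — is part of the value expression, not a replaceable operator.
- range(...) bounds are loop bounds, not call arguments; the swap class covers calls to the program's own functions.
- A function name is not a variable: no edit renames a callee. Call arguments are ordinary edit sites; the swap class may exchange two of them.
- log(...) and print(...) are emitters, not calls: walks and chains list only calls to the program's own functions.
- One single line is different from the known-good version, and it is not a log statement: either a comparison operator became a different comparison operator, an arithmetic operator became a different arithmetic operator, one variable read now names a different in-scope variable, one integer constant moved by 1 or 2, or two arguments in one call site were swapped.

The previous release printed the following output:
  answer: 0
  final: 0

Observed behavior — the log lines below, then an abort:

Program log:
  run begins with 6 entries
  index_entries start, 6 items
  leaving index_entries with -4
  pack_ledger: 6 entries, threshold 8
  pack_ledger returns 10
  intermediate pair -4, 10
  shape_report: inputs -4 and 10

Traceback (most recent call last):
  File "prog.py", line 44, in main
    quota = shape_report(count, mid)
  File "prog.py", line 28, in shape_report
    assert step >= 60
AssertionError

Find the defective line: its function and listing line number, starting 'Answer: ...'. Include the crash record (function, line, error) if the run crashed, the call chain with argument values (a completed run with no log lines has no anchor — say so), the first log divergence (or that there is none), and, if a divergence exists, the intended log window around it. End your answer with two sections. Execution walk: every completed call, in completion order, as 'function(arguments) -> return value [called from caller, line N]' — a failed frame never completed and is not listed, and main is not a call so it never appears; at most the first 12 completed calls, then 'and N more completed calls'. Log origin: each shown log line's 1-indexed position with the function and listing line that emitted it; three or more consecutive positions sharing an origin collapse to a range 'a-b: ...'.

Answer: the defect is in shape_report at line 28.
Key fact: Only 7 log lines were emitted before the run died; the intended continuation was 'enter locate_pivot: left -4 right -14'.
Crash: shape_report, line 28, AssertionError.
Call chain: main -> shape_report(-4, 10) (called at line 44).
First divergence: position 8 — after 7 matching lines the faulty run goes silent; intended next line 'enter locate_pivot: left -4 right -14'.
Intended log window:
  6: intermediate pair -4, 10
  7: shape_report: inputs -4 and 10
  8: enter locate_pivot: left -4 right -14
  9: enter process_batch: left 0 right 1
Execution walk:
  index_entries([8, 4, 10, 1, -4, -3]) -> -4  [called from main, line 41]
  pack_ledger([8, 4, 10, 1, -4, -3], 8) -> 10  [called from main, line 42]
Origin of each log line:
  1: emitted by main (line 40)
  2: emitted by index_entries (line 2)
  3: emitted by index_entries (line 7)
  4: emitted by pack_ledger (line 11)
  5: emitted by pack_ledger (line 16)
  6: emitted by main (line 43)
  7: emitted by shape_report (line 26)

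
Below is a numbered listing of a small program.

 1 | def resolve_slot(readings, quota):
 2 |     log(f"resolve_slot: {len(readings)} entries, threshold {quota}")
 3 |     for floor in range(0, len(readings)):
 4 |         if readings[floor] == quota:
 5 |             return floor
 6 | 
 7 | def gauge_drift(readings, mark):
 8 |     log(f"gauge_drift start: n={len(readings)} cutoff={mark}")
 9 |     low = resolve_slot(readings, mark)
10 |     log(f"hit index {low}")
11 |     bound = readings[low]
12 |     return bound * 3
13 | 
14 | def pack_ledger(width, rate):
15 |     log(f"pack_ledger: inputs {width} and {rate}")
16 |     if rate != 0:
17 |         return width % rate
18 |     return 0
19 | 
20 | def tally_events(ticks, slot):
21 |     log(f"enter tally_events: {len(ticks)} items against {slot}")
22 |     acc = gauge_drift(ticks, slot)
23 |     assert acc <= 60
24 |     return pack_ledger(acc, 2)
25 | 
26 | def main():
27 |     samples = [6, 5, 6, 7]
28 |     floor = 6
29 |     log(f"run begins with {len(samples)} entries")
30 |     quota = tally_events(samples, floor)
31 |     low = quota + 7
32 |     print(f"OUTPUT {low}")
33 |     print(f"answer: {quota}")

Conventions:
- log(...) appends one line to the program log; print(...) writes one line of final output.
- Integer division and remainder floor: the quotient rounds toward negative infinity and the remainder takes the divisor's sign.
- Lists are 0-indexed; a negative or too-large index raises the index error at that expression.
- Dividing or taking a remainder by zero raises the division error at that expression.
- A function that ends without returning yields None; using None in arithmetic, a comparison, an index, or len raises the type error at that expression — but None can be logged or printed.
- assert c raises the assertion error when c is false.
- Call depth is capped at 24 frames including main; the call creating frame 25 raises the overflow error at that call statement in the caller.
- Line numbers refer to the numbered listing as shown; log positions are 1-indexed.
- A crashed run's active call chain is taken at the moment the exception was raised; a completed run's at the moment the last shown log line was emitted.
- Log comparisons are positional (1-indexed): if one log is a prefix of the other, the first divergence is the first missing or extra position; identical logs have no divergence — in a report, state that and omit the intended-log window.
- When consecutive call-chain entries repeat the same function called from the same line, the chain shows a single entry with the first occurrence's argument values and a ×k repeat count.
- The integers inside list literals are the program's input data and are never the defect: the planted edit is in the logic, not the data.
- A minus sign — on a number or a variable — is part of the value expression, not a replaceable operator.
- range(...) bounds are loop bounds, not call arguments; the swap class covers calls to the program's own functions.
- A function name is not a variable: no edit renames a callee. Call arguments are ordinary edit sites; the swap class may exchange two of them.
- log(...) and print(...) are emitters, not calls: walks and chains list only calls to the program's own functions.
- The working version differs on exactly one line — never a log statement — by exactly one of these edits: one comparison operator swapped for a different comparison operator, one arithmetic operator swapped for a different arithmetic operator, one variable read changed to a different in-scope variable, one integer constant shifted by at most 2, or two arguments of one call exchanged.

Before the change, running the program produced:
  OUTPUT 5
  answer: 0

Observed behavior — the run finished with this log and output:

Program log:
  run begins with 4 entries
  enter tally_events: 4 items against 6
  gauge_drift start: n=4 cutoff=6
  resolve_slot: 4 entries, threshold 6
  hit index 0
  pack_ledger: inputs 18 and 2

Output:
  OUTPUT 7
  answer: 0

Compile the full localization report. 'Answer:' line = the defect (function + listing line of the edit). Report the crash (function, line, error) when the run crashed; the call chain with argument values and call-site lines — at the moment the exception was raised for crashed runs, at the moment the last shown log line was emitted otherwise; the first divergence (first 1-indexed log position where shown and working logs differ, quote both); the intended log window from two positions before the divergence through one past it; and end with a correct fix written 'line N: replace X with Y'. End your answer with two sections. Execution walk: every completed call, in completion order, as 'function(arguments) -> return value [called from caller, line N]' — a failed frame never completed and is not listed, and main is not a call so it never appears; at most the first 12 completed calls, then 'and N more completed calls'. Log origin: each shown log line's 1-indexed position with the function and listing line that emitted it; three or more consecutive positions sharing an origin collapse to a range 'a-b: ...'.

Answer: the defect is in main at line 31.
The tell: Every logged value matches the working version; the printed result is what differs.
Call chain: main -> tally_events([6, 5, 6, 7], 6) (called at line 30) -> pack_ledger(18, 2) (called at line 24).
First divergence: none — the logs agree in full.
Execution walk:
  resolve_slot([6, 5, 6, 7], 6) -> 0  [called from gauge_drift, line 9]
  gauge_drift([6, 5, 6, 7], 6) -> 18  [called from tally_events, line 22]
  pack_ledger(18, 2) -> 0  [called from tally_events, line 24]
  tally_events([6, 5, 6, 7], 6) -> 0  [called from main, line 30]
Log line origins:
  1 — main, line 29
  2 — tally_events, line 21
  3 — gauge_drift, line 8
  4 — resolve_slot, line 2
  5 — gauge_drift, line 10
  6 — pack_ledger, line 15
A correct fix: line 31: replace `7` with `5`.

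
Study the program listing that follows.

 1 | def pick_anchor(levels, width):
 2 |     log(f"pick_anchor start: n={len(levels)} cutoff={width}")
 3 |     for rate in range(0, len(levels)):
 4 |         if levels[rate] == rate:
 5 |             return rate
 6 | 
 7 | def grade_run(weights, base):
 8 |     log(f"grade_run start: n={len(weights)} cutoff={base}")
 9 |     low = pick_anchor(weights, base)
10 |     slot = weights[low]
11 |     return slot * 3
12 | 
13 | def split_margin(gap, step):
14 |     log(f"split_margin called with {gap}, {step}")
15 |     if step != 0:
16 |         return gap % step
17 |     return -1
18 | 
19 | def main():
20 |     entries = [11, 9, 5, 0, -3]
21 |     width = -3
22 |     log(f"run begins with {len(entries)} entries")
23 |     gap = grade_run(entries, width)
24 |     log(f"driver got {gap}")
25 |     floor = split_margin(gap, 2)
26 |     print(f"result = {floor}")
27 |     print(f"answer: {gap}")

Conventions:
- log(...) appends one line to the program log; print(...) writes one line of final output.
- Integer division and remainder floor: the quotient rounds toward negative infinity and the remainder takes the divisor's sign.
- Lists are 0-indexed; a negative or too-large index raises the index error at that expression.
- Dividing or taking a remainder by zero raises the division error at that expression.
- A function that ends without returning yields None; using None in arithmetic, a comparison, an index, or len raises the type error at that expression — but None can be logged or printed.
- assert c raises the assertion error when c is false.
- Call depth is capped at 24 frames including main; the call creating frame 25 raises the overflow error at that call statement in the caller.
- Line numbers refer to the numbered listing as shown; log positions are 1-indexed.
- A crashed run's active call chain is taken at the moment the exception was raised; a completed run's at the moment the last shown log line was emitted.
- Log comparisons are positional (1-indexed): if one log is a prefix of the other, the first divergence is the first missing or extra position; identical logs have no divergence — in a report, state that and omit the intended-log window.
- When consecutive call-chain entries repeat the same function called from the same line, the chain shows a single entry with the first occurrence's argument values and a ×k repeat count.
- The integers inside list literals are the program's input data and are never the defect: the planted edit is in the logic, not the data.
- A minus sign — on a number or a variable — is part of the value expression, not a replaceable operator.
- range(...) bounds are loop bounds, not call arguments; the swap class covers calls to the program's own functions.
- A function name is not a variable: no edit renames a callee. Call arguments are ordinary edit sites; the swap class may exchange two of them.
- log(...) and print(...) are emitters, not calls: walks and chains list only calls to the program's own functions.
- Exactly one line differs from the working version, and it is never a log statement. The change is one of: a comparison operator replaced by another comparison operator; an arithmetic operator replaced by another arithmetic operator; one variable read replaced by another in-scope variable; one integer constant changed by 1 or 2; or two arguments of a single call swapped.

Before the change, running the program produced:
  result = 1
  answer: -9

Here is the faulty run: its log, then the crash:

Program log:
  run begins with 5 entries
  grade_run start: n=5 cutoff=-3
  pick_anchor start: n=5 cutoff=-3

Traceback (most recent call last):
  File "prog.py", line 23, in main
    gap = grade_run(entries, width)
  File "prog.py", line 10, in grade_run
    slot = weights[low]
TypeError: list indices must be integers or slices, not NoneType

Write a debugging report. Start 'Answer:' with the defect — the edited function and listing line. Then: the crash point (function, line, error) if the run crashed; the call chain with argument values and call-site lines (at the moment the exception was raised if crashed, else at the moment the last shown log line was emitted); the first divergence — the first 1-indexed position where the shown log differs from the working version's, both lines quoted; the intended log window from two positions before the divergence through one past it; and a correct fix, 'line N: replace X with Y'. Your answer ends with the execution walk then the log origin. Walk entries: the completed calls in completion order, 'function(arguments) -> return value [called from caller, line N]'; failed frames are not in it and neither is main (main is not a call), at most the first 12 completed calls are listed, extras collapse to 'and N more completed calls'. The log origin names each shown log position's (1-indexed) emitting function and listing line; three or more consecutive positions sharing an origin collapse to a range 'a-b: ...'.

Answer: the defect is in pick_anchor at line 4.
Key fact: The faulty run's log stops after 3 lines; the working version's next line would be 'driver got -9'.
Crash: grade_run, line 10, TypeError.
Call chain: main -> grade_run([11, 9, 5, 0, -3], -3) (called at line 23).
First divergence: position 4 — after 3 matching lines the faulty run goes silent; intended next line 'driver got -9'.
Intended log window:
  2: grade_run start: n=5 cutoff=-3
  3: pick_anchor start: n=5 cutoff=-3
  4: driver got -9
  5: split_margin called with -9, 2
Execution walk:
  pick_anchor([11, 9, 5, 0, -3], -3) -> None  [called from grade_run, line 9]
Log origins:
  1: from main, line 22
  2: from grade_run, line 8
  3: from pick_anchor, line 2
A correct fix: line 4: replace `levels[rate] == rate` with `levels[rate] == width`.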